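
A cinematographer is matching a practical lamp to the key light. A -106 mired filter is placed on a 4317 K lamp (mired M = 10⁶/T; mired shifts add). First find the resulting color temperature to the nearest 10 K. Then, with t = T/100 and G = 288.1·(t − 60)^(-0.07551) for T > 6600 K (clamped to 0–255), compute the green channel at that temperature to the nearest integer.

M_in = 10⁶/4317 = 231.64; M_out = 231.64 + (-106) = 125.64.
T_out = 10⁶/125.64 = 7959.1 K → 7960 K; t = 79.6.
G = 288.1·(79.6 − 60)^(-0.07551) = 288.1·19.6^(-0.07551) = 288.1·0.79877 = 230.126.
Rounded: 230.

230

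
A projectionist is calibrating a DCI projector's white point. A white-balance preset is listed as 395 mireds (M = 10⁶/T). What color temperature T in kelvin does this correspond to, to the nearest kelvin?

T = 10⁶ / 395 = 2531.65 K → 2532 K.

2532 K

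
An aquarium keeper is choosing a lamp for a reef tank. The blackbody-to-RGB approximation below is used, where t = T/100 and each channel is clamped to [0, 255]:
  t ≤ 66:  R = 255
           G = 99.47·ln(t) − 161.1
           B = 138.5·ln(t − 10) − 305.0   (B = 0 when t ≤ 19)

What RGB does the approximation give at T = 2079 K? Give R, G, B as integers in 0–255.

t = 2079/100 = 20.79; the t ≤ 66 branch applies.
R = 255 by definition for t ≤ 66.
G = 99.47·ln 20.79 − 161.1 = 99.47·3.0345 − 161.1 = 140.739.
B = 138.5·ln(20.79 − 10) − 305.0 = 138.5·ln 10.79 − 305.0 = 138.5·2.3786 − 305.0 = 24.439.
Rounded: (255, 141, 24).

R=255, G=141, B=24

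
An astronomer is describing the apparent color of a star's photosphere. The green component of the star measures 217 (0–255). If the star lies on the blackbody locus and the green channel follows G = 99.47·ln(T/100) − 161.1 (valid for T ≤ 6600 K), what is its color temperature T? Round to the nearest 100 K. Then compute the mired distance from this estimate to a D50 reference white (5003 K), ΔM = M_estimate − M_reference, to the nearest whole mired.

+22 mireds

ln t = (217 + 161.1) / 99.47 = 3.8011.
t = e^3.8011 = 44.752.
T = 100·t = 4475 K → 4500 K to the nearest 100 K.
M_estimate = 10⁶/4500 = 222.22; M_reference = 10⁶/5003 = 199.88.
ΔM = 222.22 − 199.88 = 22.34 → +22 mireds.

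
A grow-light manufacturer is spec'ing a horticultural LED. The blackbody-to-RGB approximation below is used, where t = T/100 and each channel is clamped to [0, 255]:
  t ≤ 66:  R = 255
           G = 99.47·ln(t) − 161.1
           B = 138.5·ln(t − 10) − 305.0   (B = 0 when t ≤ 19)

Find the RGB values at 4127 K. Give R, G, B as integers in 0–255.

t = 4127/100 = 41.27; the t ≤ 66 branch applies.
R = 255 by definition for t ≤ 66.
G = 99.47·ln 41.27 − 161.1 = 99.47·3.7201 − 161.1 = 208.942.
B = 138.5·ln(41.27 − 10) − 305.0 = 138.5·ln 31.27 − 305.0 = 138.5·3.4427 − 305.0 = 171.808.
Rounded: (255, 209, 172).

R=255, G=209, B=172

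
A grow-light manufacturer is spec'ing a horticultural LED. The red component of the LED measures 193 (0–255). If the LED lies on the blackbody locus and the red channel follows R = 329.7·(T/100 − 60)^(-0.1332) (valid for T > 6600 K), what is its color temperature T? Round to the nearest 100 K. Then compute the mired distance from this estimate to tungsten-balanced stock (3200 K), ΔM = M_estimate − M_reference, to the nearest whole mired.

(t − 60)^(-0.1332) = 193/329.7 = 0.58538.
t − 60 = 0.58538^(1/-0.1332) = 0.58538^(-7.508) = 55.713, so t = 115.713.
T = 100·t = 11571 K → 11600 K to the nearest 100 K.
M_estimate = 10⁶/11600 = 86.21; M_reference = 10⁶/3200 = 312.50.
ΔM = 86.21 − 312.50 = -226.29 → -226 mireds.

-226 mireds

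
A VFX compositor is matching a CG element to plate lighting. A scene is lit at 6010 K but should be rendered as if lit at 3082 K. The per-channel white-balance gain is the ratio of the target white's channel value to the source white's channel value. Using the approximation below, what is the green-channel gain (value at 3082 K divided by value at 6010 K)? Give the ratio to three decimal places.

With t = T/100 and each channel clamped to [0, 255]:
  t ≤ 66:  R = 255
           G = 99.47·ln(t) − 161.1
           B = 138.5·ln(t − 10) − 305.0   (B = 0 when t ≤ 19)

At 6010 K (t = 60.1):
  G = 99.47·ln 60.1 − 161.1 = 99.47·4.0960 − 161.1 = 246.330.
At 3082 K (t = 30.82):
  G = 99.47·ln 30.82 − 161.1 = 99.47·3.4282 − 161.1 = 179.899.
Gain = 179.899 / 246.330 = 0.7303 → 0.730.

0.730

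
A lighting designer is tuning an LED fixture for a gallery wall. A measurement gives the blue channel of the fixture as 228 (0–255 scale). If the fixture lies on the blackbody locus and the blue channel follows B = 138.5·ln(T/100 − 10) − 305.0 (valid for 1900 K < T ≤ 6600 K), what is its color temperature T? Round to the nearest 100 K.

ln(t − 10) = (228 + 305.0) / 138.5 = 3.8484.
t − 10 = e^3.8484 = 46.917, so t = 56.917.
T = 100·t = 5692 K → 5700 K to the nearest 100 K.

5700 K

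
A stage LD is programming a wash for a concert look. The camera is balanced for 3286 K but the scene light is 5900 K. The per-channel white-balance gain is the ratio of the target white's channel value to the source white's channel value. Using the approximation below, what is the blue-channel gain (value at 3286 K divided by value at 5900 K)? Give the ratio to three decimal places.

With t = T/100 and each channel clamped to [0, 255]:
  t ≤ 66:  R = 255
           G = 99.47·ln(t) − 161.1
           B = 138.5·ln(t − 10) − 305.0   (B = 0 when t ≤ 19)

0.549

At 5900 K (t = 59):
  B = 138.5·ln(59 − 10) − 305.0 = 138.5·ln 49 − 305.0 = 138.5·3.8918 − 305.0 = 234.017.
At 3286 K (t = 32.86):
  B = 138.5·ln(32.86 − 10) − 305.0 = 138.5·ln 22.86 − 305.0 = 138.5·3.1294 − 305.0 = 128.420.
Gain = 128.420 / 234.017 = 0.5488 → 0.549.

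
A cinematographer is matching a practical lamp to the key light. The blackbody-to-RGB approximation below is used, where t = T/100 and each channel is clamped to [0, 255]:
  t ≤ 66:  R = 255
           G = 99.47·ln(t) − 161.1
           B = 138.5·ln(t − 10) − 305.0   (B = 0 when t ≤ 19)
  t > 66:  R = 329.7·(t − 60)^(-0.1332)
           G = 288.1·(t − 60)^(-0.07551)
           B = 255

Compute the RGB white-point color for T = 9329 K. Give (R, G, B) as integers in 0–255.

t = 9329/100 = 93.29; the t > 66 branch applies.
R = 329.7·(93.29 − 60)^(-0.1332) = 329.7·33.29^(-0.1332) = 329.7·0.62694 = 206.703.
G = 288.1·(93.29 − 60)^(-0.07551) = 288.1·33.29^(-0.07551) = 288.1·0.76745 = 221.102.
B = 255 by definition for t > 66.
Rounded: (207, 221, 255).

(207, 221, 255)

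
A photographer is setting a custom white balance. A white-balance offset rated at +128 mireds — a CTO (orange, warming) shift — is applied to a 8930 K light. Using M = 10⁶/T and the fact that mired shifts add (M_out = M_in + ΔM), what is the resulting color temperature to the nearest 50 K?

M_in = 10⁶/8930 = 111.98 mireds.
M_out = 111.98 + (+128) = 239.98 mireds.
T_out = 10⁶/239.98 = 4167.0 K → 4150 K.

4150 K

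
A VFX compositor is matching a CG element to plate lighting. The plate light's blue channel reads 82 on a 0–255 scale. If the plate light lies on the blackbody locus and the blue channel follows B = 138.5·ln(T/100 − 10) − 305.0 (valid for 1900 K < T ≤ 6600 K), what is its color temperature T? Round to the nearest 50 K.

ln(t − 10) = (82 + 305.0) / 138.5 = 2.7942.
t − 10 = e^2.7942 = 16.350, so t = 26.350.
T = 100·t = 2635 K → 2650 K to the nearest 50 K.

2650 K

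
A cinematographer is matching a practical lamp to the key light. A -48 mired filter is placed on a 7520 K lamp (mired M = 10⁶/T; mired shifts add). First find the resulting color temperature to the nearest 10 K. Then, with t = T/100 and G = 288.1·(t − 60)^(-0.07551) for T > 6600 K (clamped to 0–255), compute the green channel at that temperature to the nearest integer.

M_in = 10⁶/7520 = 132.98; M_out = 132.98 + (-48) = 84.98.
T_out = 10⁶/84.98 = 11767.7 K → 11770 K; t = 117.7.
G = 288.1·(117.7 − 60)^(-0.07551) = 288.1·57.7^(-0.07551) = 288.1·0.73623 = 212.108.
Rounded: 212.

212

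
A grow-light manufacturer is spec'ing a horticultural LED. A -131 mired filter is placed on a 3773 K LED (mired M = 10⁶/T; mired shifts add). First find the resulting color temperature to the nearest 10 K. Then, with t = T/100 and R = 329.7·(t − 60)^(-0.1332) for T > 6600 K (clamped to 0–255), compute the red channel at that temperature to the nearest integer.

231

M_in = 10⁶/3773 = 265.04; M_out = 265.04 + (-131) = 134.04.
T_out = 10⁶/134.04 = 7460.4 K → 7460 K; t = 74.6.
R = 329.7·(74.6 − 60)^(-0.1332) = 329.7·14.6^(-0.1332) = 329.7·0.69969 = 230.689.
Rounded: 231.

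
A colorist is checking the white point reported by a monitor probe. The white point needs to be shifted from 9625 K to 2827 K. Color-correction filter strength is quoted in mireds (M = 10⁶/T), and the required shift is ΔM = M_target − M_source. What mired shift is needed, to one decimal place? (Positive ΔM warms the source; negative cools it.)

+249.8 mireds

M_source = 10⁶/9625 = 103.896; M_target = 10⁶/2827 = 353.732.
ΔM = 353.732 − 103.896 = 249.836 → +249.8 mireds, a warming shift.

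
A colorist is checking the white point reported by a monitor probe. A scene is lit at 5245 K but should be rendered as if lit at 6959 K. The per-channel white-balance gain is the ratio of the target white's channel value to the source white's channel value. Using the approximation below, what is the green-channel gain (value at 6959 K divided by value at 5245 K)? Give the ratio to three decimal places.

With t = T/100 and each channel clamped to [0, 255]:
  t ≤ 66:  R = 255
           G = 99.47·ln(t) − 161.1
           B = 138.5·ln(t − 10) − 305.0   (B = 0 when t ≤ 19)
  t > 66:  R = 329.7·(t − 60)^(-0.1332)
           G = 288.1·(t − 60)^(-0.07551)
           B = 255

1.043

At 5245 K (t = 52.45):
  G = 99.47·ln 52.45 − 161.1 = 99.47·3.9599 − 161.1 = 232.787.
At 6959 K (t = 69.59):
  G = 288.1·(69.59 − 60)^(-0.07551) = 288.1·9.59^(-0.07551) = 288.1·0.84307 = 242.888.
Gain = 242.888 / 232.787 = 1.0434 → 1.043.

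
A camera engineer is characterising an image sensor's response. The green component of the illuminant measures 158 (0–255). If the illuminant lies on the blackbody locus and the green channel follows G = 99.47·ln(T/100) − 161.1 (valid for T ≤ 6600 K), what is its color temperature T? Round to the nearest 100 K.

ln t = (158 + 161.1) / 99.47 = 3.2080.
t = e^3.2080 = 24.730.
T = 100·t = 2473 K → 2500 K to the nearest 100 K.

2500 K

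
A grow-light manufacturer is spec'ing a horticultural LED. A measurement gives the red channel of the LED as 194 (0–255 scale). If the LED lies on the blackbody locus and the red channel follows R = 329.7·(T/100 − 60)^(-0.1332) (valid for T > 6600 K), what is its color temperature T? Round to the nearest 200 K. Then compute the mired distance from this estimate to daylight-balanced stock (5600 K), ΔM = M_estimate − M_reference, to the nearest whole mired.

(t − 60)^(-0.1332) = 194/329.7 = 0.58841.
t − 60 = 0.58841^(1/-0.1332) = 0.58841^(-7.508) = 53.593, so t = 113.593.
T = 100·t = 11359 K → 11400 K to the nearest 200 K.
M_estimate = 10⁶/11400 = 87.72; M_reference = 10⁶/5600 = 178.57.
ΔM = 87.72 − 178.57 = -90.85 → -91 mireds.

-91 mireds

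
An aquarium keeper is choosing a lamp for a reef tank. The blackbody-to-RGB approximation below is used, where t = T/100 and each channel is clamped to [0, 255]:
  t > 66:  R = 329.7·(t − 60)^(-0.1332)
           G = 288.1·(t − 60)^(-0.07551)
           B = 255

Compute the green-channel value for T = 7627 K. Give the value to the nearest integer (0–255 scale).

t = 7627/100 = 76.27; the t > 66 branch applies.
G = 288.1·(76.27 − 60)^(-0.07551) = 288.1·16.27^(-0.07551) = 288.1·0.81008 = 233.384.
Rounded: 233.

233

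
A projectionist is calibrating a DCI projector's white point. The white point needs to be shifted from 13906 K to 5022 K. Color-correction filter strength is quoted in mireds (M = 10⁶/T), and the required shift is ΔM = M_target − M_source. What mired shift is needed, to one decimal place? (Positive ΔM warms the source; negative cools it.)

+127.2 mireds

M_source = 10⁶/13906 = 71.911; M_target = 10⁶/5022 = 199.124.
ΔM = 199.124 − 71.911 = 127.212 → +127.2 mireds, a warming shift.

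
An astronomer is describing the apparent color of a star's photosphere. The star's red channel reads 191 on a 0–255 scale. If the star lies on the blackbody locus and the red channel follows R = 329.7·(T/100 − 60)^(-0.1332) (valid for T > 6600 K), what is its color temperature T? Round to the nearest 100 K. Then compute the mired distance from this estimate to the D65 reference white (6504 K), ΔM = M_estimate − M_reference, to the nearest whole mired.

(t − 60)^(-0.1332) = 191/329.7 = 0.57931.
t − 60 = 0.57931^(1/-0.1332) = 0.57931^(-7.508) = 60.245, so t = 120.245.
T = 100·t = 12025 K → 12000 K to the nearest 100 K.
M_estimate = 10⁶/12000 = 83.33; M_reference = 10⁶/6504 = 153.75.
ΔM = 83.33 − 153.75 = -70.42 → -70 mireds.

-70 mireds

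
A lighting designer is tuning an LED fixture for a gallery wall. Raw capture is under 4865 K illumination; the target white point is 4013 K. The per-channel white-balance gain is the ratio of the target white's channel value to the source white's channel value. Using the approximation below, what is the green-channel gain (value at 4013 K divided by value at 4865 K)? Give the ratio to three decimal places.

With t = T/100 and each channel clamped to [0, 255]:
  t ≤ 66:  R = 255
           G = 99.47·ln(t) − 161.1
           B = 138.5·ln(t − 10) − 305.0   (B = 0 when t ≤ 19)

0.915

At 4865 K (t = 48.65):
  G = 99.47·ln 48.65 − 161.1 = 99.47·3.8847 − 161.1 = 225.306.
At 4013 K (t = 40.13):
  G = 99.47·ln 40.13 − 161.1 = 99.47·3.6921 − 161.1 = 206.156.
Gain = 206.156 / 225.306 = 0.9150 → 0.915.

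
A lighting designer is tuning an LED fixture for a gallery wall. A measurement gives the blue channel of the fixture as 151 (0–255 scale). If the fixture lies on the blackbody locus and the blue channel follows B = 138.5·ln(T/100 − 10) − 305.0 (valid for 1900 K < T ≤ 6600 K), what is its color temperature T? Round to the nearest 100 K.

3700 K

ln(t − 10) = (151 + 305.0) / 138.5 = 3.2924.
t − 10 = e^3.2924 = 26.908, so t = 36.908.
T = 100·t = 3691 K → 3700 K to the nearest 100 K.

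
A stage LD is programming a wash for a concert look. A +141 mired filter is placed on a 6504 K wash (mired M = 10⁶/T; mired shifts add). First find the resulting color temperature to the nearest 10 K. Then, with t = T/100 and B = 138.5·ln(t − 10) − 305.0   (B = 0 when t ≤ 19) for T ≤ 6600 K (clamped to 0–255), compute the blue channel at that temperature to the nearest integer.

135

M_in = 10⁶/6504 = 153.75; M_out = 153.75 + (+141) = 294.75.
T_out = 10⁶/294.75 = 3392.7 K → 3390 K; t = 33.9.
B = 138.5·ln(33.9 − 10) − 305.0 = 138.5·ln 23.9 − 305.0 = 138.5·3.1739 − 305.0 = 134.582.
Rounded: 135.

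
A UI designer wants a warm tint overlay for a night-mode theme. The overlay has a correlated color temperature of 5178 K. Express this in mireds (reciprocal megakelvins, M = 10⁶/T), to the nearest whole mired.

193 mireds

M = 10⁶ / 5178 = 193.125 → 193 mireds.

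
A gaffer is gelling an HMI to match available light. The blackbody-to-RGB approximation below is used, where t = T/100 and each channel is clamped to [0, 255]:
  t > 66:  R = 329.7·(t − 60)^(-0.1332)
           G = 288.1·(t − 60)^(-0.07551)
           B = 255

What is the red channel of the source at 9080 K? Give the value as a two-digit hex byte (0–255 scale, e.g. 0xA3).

0xD1

t = 9080/100 = 90.8; the t > 66 branch applies.
R = 329.7·(90.8 − 60)^(-0.1332) = 329.7·30.8^(-0.1332) = 329.7·0.63347 = 208.855.
Rounded: 209; in hex, 0xD1.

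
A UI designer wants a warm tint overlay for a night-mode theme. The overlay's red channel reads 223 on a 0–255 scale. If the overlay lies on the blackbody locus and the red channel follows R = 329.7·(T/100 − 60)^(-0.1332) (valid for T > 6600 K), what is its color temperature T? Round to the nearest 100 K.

7900 K

(t − 60)^(-0.1332) = 223/329.7 = 0.67637.
t − 60 = 0.67637^(1/-0.1332) = 0.67637^(-7.508) = 18.831, so t = 78.831.
T = 100·t = 7883 K → 7900 K to the nearest 100 K.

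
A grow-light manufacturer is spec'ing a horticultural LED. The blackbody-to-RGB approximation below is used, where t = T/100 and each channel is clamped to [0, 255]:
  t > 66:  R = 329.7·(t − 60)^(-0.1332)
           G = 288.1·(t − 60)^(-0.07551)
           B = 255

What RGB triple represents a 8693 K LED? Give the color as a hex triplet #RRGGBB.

t = 8693/100 = 86.93; the t > 66 branch applies.
R = 329.7·(86.93 − 60)^(-0.1332) = 329.7·26.93^(-0.1332) = 329.7·0.64490 = 212.624.
G = 288.1·(86.93 − 60)^(-0.07551) = 288.1·26.93^(-0.07551) = 288.1·0.77984 = 224.671.
B = 255 by definition for t > 66.
Rounded: (213, 225, 255).
In hex: #D5E1FF.

#D5E1FF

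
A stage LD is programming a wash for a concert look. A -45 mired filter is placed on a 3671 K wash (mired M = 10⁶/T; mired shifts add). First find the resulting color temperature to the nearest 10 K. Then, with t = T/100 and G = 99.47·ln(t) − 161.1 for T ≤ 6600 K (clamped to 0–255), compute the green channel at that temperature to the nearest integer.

215

M_in = 10⁶/3671 = 272.41; M_out = 272.41 + (-45) = 227.41.
T_out = 10⁶/227.41 = 4397.4 K → 4400 K; t = 44.
G = 99.47·ln 44 − 161.1 = 99.47·3.7842 − 161.1 = 215.313.
Rounded: 215.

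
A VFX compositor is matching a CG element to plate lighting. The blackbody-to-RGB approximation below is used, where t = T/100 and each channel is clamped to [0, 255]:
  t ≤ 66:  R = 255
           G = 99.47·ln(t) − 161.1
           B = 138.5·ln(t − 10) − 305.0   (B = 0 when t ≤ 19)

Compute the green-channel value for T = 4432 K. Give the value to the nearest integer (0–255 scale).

t = 4432/100 = 44.32; the t ≤ 66 branch applies.
G = 99.47·ln 44.32 − 161.1 = 99.47·3.7914 − 161.1 = 216.034.
Rounded: 216.

216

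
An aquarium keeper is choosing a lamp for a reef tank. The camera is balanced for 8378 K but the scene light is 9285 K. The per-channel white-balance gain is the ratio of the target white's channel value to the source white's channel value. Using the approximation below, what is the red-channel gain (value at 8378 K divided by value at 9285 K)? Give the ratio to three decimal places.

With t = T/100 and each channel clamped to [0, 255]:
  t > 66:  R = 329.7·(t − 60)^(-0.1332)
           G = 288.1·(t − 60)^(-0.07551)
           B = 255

1.044

At 9285 K (t = 92.85):
  R = 329.7·(92.85 − 60)^(-0.1332) = 329.7·32.85^(-0.1332) = 329.7·0.62805 = 207.070.
At 8378 K (t = 83.78):
  R = 329.7·(83.78 − 60)^(-0.1332) = 329.7·23.78^(-0.1332) = 329.7·0.65567 = 216.176.
Gain = 216.176 / 207.070 = 1.0440 → 1.044.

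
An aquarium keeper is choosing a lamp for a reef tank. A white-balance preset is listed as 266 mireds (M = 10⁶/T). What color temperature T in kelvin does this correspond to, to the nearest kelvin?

3759 K

T = 10⁶ / 266 = 3759.40 K → 3759 K.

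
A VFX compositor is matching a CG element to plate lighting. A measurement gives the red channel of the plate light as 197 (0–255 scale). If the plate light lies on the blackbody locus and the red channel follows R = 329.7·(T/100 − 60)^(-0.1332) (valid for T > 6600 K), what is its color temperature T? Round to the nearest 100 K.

10800 K

(t − 60)^(-0.1332) = 197/329.7 = 0.59751.
t − 60 = 0.59751^(1/-0.1332) = 0.59751^(-7.508) = 47.761, so t = 107.761.
T = 100·t = 10776 K → 10800 K to the nearest 100 K.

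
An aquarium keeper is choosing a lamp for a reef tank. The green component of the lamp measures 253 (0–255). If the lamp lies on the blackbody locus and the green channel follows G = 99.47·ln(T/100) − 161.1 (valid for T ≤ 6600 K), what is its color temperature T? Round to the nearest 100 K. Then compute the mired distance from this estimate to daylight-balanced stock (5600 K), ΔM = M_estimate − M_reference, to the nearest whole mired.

ln t = (253 + 161.1) / 99.47 = 4.1631.
t = e^4.1631 = 64.268.
T = 100·t = 6427 K → 6400 K to the nearest 100 K.
M_estimate = 10⁶/6400 = 156.25; M_reference = 10⁶/5600 = 178.57.
ΔM = 156.25 − 178.57 = -22.32 → -22 mireds.

-22 mireds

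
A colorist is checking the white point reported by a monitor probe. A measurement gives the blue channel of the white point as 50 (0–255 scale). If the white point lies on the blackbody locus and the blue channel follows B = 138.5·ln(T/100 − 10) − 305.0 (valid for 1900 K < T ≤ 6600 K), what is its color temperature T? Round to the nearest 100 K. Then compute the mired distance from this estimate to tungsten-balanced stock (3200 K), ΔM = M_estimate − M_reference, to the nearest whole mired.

+122 mireds

ln(t − 10) = (50 + 305.0) / 138.5 = 2.5632.
t − 10 = e^2.5632 = 12.977, so t = 22.977.
T = 100·t = 2298 K → 2300 K to the nearest 100 K.
M_estimate = 10⁶/2300 = 434.78; M_reference = 10⁶/3200 = 312.50.
ΔM = 434.78 − 312.50 = 122.28 → +122 mireds.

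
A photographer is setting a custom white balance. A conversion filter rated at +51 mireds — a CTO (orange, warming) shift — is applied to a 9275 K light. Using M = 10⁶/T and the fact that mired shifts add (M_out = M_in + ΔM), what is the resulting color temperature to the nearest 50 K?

6300 K

M_in = 10⁶/9275 = 107.82 mireds.
M_out = 107.82 + (+51) = 158.82 mireds.
T_out = 10⁶/158.82 = 6296.6 K → 6300 K.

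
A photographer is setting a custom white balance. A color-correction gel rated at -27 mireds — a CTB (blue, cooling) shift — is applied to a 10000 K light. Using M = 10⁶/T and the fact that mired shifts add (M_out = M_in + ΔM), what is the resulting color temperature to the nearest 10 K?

M_in = 10⁶/10000 = 100.00 mireds.
M_out = 100.00 + (-27) = 73.00 mireds.
T_out = 10⁶/73.00 = 13698.6 K → 13700 K.

13700 K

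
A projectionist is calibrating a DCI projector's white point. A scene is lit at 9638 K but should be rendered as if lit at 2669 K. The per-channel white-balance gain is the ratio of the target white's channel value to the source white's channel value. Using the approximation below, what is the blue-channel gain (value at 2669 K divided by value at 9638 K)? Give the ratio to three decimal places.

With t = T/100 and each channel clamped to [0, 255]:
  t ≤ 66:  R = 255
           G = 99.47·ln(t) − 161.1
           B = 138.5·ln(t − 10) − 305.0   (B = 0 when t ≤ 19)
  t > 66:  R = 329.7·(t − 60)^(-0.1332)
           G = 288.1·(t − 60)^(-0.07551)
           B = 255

At 9638 K (t = 96.38):
  B = 255 by definition for t > 66.
At 2669 K (t = 26.69):
  B = 138.5·ln(26.69 − 10) − 305.0 = 138.5·ln 16.69 − 305.0 = 138.5·2.8148 − 305.0 = 84.851.
Gain = 84.851 / 255.000 = 0.3327 → 0.333.

0.333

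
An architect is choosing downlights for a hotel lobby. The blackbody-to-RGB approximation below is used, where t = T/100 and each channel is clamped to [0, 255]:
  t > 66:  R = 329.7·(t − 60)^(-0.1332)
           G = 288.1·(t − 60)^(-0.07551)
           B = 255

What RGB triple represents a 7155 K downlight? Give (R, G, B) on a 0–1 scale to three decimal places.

(0.933, 0.939, 1.000)

t = 7155/100 = 71.55; the t > 66 branch applies.
R = 329.7·(71.55 − 60)^(-0.1332) = 329.7·11.55^(-0.1332) = 329.7·0.72188 = 238.003.
G = 288.1·(71.55 − 60)^(-0.07551) = 288.1·11.55^(-0.07551) = 288.1·0.83131 = 239.501.
B = 255 by definition for t > 66.
Dividing each by 255: (0.9333, 0.9392, 1.0000) → (0.933, 0.939, 1.000).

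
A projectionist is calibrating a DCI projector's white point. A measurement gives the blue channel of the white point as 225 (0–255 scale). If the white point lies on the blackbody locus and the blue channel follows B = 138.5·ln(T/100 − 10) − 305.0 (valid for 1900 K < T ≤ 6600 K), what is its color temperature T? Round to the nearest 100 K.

5600 K

ln(t − 10) = (225 + 305.0) / 138.5 = 3.8267.
t − 10 = e^3.8267 = 45.911, so t = 55.911.
T = 100·t = 5591 K → 5600 K to the nearest 100 K.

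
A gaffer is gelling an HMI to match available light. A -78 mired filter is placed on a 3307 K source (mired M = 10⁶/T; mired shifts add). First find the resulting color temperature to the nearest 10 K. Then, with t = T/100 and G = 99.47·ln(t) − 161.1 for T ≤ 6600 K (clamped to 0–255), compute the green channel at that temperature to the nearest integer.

217

M_in = 10⁶/3307 = 302.39; M_out = 302.39 + (-78) = 224.39.
T_out = 10⁶/224.39 = 4456.5 K → 4460 K; t = 44.6.
G = 99.47·ln 44.6 − 161.1 = 99.47·3.7977 − 161.1 = 216.661.
Rounded: 217.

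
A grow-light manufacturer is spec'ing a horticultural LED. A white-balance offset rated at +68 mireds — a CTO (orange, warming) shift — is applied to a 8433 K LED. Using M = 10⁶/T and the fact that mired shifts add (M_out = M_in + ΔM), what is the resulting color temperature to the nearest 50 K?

5350 K

M_in = 10⁶/8433 = 118.58 mireds.
M_out = 118.58 + (+68) = 186.58 mireds.
T_out = 10⁶/186.58 = 5359.6 K → 5350 K.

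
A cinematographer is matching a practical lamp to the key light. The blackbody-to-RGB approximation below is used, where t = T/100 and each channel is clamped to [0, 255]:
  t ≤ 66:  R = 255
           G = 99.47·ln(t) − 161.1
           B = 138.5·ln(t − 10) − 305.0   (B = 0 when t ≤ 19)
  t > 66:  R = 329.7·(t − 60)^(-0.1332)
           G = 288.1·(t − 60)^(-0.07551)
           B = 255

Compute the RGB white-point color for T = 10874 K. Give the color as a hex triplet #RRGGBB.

#C4D7FF

t = 10874/100 = 108.74; the t > 66 branch applies.
R = 329.7·(108.74 − 60)^(-0.1332) = 329.7·48.74^(-0.1332) = 329.7·0.59590 = 196.468.
G = 288.1·(108.74 − 60)^(-0.07551) = 288.1·48.74^(-0.07551) = 288.1·0.74567 = 214.828.
B = 255 by definition for t > 66.
Rounded: (196, 215, 255).
In hex: #C4D7FF.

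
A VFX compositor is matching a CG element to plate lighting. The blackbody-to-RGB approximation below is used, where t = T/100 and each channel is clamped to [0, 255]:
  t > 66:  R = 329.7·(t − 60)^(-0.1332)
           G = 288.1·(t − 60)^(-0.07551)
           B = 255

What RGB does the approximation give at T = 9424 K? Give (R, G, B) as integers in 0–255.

(206, 221, 255)

t = 9424/100 = 94.24; the t > 66 branch applies.
R = 329.7·(94.24 − 60)^(-0.1332) = 329.7·34.24^(-0.1332) = 329.7·0.62460 = 205.930.
G = 288.1·(94.24 − 60)^(-0.07551) = 288.1·34.24^(-0.07551) = 288.1·0.76582 = 220.633.
B = 255 by definition for t > 66.
Rounded: (206, 221, 255).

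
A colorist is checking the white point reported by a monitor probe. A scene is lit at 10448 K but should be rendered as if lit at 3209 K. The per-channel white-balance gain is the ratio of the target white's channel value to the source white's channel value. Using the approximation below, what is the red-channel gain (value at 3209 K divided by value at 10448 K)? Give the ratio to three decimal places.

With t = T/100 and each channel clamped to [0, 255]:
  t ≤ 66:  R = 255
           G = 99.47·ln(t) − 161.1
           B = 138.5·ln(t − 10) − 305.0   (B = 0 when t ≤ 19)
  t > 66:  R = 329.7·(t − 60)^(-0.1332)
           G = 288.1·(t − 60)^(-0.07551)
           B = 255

1.282

At 10448 K (t = 104.48):
  R = 329.7·(104.48 − 60)^(-0.1332) = 329.7·44.48^(-0.1332) = 329.7·0.60320 = 198.876.
At 3209 K (t = 32.09):
  R = 255 by definition for t ≤ 66.
Gain = 255.000 / 198.876 = 1.2822 → 1.282.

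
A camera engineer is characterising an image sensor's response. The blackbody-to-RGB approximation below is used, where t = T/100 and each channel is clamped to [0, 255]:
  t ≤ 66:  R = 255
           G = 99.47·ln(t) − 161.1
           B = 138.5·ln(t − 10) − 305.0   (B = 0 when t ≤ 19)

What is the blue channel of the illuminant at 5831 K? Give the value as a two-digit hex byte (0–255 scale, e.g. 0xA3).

t = 5831/100 = 58.31; the t ≤ 66 branch applies.
B = 138.5·ln(58.31 − 10) − 305.0 = 138.5·ln 48.31 − 305.0 = 138.5·3.8776 − 305.0 = 232.053.
Rounded: 232; in hex, 0xE8.

0xE8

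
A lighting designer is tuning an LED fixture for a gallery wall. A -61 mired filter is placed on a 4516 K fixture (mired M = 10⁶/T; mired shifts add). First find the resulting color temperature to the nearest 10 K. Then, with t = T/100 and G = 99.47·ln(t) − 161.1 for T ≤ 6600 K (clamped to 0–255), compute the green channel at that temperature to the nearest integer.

250

M_in = 10⁶/4516 = 221.43; M_out = 221.43 + (-61) = 160.43.
T_out = 10⁶/160.43 = 6233.1 K → 6230 K; t = 62.3.
G = 99.47·ln 62.3 − 161.1 = 99.47·4.1320 − 161.1 = 249.906.
Rounded: 250.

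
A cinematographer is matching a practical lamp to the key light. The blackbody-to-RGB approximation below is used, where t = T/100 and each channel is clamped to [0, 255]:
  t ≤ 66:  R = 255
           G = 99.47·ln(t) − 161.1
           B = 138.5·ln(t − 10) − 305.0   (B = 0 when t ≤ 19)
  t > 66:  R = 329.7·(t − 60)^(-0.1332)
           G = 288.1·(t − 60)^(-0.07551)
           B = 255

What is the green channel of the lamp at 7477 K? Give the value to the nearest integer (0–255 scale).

235

t = 7477/100 = 74.77; the t > 66 branch applies.
G = 288.1·(74.77 − 60)^(-0.07551) = 288.1·14.77^(-0.07551) = 288.1·0.81602 = 235.095.
Rounded: 235.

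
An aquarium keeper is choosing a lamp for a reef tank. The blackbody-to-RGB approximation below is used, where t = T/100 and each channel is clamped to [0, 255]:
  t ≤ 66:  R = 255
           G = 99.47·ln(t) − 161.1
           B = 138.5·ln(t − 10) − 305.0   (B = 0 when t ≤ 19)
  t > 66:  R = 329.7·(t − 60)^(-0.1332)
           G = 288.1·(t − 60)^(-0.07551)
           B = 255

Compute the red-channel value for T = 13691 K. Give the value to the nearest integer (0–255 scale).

t = 13691/100 = 136.91; the t > 66 branch applies.
R = 329.7·(136.91 − 60)^(-0.1332) = 329.7·76.91^(-0.1332) = 329.7·0.56077 = 184.887.
Rounded: 185.

185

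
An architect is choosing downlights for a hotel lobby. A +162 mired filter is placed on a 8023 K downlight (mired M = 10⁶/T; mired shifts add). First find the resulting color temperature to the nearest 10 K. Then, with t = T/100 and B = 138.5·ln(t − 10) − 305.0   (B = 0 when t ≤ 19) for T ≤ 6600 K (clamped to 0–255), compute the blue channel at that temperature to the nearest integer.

140

M_in = 10⁶/8023 = 124.64; M_out = 124.64 + (+162) = 286.64.
T_out = 10⁶/286.64 = 3488.7 K → 3490 K; t = 34.9.
B = 138.5·ln(34.9 − 10) − 305.0 = 138.5·ln 24.9 − 305.0 = 138.5·3.2149 − 305.0 = 140.259.
Rounded: 140.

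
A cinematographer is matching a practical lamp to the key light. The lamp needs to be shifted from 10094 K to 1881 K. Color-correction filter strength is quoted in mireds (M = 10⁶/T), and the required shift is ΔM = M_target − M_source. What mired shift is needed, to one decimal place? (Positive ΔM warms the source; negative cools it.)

M_source = 10⁶/10094 = 99.069; M_target = 10⁶/1881 = 531.632.
ΔM = 531.632 − 99.069 = 432.563 → +432.6 mireds, a warming shift.

+432.6 mireds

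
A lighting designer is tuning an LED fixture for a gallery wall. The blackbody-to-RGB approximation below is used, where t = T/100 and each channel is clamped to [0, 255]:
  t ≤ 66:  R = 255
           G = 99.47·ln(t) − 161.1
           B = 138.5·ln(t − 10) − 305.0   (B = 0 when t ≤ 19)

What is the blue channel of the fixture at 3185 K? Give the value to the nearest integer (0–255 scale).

122

t = 3185/100 = 31.85; the t ≤ 66 branch applies.
B = 138.5·ln(31.85 − 10) − 305.0 = 138.5·ln 21.85 − 305.0 = 138.5·3.0842 − 305.0 = 122.162.
Rounded: 122.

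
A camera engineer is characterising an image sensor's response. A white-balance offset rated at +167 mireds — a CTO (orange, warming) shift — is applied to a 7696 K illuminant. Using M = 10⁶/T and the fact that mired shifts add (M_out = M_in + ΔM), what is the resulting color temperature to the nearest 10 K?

M_in = 10⁶/7696 = 129.94 mireds.
M_out = 129.94 + (+167) = 296.94 mireds.
T_out = 10⁶/296.94 = 3367.7 K → 3370 K.

3370 K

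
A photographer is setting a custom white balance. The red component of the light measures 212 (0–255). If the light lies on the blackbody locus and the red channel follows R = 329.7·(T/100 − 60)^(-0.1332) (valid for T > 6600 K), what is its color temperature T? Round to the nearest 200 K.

(t − 60)^(-0.1332) = 212/329.7 = 0.64301.
t − 60 = 0.64301^(1/-0.1332) = 0.64301^(-7.508) = 27.530, so t = 87.530.
T = 100·t = 8753 K → 8800 K to the nearest 200 K.

8800 K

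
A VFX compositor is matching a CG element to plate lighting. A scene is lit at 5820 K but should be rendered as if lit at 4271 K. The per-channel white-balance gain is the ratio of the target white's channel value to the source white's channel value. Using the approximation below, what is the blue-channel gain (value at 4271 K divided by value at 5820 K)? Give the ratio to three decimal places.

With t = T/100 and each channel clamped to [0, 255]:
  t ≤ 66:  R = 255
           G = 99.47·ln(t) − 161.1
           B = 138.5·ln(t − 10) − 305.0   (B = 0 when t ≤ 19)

0.768

At 5820 K (t = 58.2):
  B = 138.5·ln(58.2 − 10) − 305.0 = 138.5·ln 48.2 − 305.0 = 138.5·3.8754 − 305.0 = 231.737.
At 4271 K (t = 42.71):
  B = 138.5·ln(42.71 − 10) − 305.0 = 138.5·ln 32.71 − 305.0 = 138.5·3.4877 − 305.0 = 178.044.
Gain = 178.044 / 231.737 = 0.7683 → 0.768.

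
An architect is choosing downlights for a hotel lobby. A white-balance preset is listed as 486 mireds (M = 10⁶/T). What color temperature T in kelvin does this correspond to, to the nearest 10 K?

2060 K

T = 10⁶ / 486 = 2057.61 K → 2060 K.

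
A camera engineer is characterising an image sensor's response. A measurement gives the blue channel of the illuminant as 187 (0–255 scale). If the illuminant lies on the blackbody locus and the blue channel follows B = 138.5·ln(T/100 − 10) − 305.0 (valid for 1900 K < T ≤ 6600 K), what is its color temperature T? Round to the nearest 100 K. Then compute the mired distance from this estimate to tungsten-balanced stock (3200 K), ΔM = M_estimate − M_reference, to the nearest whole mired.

ln(t − 10) = (187 + 305.0) / 138.5 = 3.5523.
t − 10 = e^3.5523 = 34.895, so t = 44.895.
T = 100·t = 4490 K → 4500 K to the nearest 100 K.
M_estimate = 10⁶/4500 = 222.22; M_reference = 10⁶/3200 = 312.50.
ΔM = 222.22 − 312.50 = -90.28 → -90 mireds.

-90 mireds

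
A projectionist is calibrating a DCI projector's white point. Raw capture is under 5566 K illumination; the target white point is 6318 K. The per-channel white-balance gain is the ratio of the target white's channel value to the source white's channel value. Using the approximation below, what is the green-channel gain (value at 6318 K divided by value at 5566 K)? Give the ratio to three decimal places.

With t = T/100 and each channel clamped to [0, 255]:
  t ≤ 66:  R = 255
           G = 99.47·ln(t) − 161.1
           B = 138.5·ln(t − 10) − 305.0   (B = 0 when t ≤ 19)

At 5566 K (t = 55.66):
  G = 99.47·ln 55.66 − 161.1 = 99.47·4.0193 − 161.1 = 238.696.
At 6318 K (t = 63.18):
  G = 99.47·ln 63.18 − 161.1 = 99.47·4.1460 − 161.1 = 251.301.
Gain = 251.301 / 238.696 = 1.0528 → 1.053.

1.053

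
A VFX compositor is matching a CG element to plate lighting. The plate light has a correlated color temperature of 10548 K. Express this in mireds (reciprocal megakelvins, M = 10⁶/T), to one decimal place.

94.8 mireds

M = 10⁶ / 10548 = 94.805 → 94.8 mireds.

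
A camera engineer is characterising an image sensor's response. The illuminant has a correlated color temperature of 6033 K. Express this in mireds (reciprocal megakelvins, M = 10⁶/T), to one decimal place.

165.8 mireds

M = 10⁶ / 6033 = 165.755 → 165.8 mireds.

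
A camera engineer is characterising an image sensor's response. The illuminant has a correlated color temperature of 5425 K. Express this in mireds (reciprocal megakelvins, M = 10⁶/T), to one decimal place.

184.3 mireds

M = 10⁶ / 5425 = 184.332 → 184.3 mireds.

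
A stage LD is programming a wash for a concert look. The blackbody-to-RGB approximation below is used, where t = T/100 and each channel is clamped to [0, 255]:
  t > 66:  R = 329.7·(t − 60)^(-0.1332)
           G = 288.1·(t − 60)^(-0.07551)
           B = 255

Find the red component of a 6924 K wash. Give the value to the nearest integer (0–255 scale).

t = 6924/100 = 69.24; the t > 66 branch applies.
R = 329.7·(69.24 − 60)^(-0.1332) = 329.7·9.24^(-0.1332) = 329.7·0.74366 = 245.184.
Rounded: 245.

245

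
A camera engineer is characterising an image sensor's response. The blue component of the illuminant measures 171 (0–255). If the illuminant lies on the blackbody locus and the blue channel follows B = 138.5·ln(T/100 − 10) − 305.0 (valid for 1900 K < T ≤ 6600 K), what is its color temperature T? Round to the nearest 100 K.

4100 K

ln(t − 10) = (171 + 305.0) / 138.5 = 3.4368.
t − 10 = e^3.4368 = 31.088, so t = 41.088.
T = 100·t = 4109 K → 4100 K to the nearest 100 K.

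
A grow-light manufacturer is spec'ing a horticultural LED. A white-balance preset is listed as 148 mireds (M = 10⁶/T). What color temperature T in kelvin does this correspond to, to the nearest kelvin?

T = 10⁶ / 148 = 6756.76 K → 6757 K.

6757 K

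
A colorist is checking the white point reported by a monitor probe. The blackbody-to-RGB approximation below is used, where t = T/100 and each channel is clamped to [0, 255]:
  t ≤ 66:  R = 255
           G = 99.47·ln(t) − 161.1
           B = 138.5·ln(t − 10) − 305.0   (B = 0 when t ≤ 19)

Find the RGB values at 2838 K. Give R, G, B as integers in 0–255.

t = 2838/100 = 28.38; the t ≤ 66 branch applies.
R = 255 by definition for t ≤ 66.
G = 99.47·ln 28.38 − 161.1 = 99.47·3.3457 − 161.1 = 171.695.
B = 138.5·ln(28.38 − 10) − 305.0 = 138.5·ln 18.38 − 305.0 = 138.5·2.9113 − 305.0 = 98.210.
Rounded: (255, 172, 98).

R=255, G=172, B=98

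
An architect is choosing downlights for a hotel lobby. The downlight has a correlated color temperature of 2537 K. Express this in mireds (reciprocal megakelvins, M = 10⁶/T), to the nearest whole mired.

394 mireds

M = 10⁶ / 2537 = 394.166 → 394 mireds.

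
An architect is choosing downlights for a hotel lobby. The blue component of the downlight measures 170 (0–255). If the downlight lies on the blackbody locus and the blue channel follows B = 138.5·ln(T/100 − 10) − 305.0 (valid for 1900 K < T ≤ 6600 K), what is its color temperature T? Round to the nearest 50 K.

4100 K

ln(t − 10) = (170 + 305.0) / 138.5 = 3.4296.
t − 10 = e^3.4296 = 30.864, so t = 40.864.
T = 100·t = 4086 K → 4100 K to the nearest 50 K.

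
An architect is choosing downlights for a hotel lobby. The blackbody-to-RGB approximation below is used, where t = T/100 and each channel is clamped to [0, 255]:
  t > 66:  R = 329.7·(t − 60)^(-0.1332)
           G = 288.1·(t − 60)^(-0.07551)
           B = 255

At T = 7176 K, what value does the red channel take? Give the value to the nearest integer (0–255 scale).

t = 7176/100 = 71.76; the t > 66 branch applies.
R = 329.7·(71.76 − 60)^(-0.1332) = 329.7·11.76^(-0.1332) = 329.7·0.72015 = 237.433.
Rounded: 237.

237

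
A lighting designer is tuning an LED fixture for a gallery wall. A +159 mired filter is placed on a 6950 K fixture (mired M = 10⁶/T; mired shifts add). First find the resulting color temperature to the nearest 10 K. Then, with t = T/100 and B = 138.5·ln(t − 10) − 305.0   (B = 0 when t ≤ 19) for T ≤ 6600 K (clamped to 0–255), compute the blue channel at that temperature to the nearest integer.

M_in = 10⁶/6950 = 143.88; M_out = 143.88 + (+159) = 302.88.
T_out = 10⁶/302.88 = 3301.6 K → 3300 K; t = 33.
B = 138.5·ln(33 − 10) − 305.0 = 138.5·ln 23 − 305.0 = 138.5·3.1355 − 305.0 = 129.266.
Rounded: 129.

129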